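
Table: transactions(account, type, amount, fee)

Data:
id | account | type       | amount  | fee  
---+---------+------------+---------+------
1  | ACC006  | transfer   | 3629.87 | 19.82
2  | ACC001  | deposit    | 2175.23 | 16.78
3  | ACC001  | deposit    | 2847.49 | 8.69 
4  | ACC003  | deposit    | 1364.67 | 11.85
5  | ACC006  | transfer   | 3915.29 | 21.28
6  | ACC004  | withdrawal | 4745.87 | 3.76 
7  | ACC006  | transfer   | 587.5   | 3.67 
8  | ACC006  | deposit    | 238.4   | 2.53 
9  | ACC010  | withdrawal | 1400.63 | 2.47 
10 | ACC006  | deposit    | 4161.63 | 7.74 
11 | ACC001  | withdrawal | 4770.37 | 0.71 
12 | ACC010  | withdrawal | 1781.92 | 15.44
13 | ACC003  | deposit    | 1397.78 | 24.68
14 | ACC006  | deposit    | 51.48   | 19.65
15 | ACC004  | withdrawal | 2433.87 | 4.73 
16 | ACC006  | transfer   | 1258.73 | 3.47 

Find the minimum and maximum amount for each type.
SELECT type, MIN(amount), MAX(amount)
FROM transactions
GROUP BY type

Result:
  deposit: min=51.48, max=4161.63
  transfer: min=587.50, max=3915.29
  withdrawal: min=1400.63, max=4770.37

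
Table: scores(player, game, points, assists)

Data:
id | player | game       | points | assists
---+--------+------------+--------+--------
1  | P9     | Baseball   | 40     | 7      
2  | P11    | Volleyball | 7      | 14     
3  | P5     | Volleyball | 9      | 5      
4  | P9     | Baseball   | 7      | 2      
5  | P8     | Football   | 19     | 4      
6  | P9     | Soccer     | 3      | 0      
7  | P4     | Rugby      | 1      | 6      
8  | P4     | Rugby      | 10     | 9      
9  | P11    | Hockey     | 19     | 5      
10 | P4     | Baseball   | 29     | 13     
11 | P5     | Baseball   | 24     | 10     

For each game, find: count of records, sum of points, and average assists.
SELECT game,
       COUNT(*) as cnt,
       SUM(points) as total_points,
       AVG(assists) as avg_assists
FROM scores
GROUP BY game

Result:
  Baseball: 4 records, 100 total points, 8.00 avg assists
  Football: 1 records, 19 total points, 4.00 avg assists
  Hockey: 1 records, 19 total points, 5.00 avg assists
  Rugby: 2 records, 11 total points, 7.50 avg assists
  Soccer: 1 records, 3 total points, 0.00 avg assists
  Volleyball: 2 records, 16 total points, 9.50 avg assists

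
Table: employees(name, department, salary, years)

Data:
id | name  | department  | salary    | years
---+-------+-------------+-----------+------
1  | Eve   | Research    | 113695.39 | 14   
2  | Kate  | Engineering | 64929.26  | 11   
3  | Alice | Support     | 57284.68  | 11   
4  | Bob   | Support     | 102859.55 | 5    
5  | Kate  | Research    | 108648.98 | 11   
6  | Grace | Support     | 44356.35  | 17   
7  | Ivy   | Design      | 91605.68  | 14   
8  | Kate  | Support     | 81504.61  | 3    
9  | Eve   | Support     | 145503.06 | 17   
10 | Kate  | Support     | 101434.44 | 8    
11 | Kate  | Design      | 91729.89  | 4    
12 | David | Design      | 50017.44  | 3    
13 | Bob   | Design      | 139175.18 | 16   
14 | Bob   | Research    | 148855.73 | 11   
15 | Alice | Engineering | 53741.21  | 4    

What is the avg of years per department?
SELECT department, AVG(years) as result
FROM employees
GROUP BY department

Result:
  Design: 9.25
  Engineering: 7.50
  Research: 12.00
  Support: 10.17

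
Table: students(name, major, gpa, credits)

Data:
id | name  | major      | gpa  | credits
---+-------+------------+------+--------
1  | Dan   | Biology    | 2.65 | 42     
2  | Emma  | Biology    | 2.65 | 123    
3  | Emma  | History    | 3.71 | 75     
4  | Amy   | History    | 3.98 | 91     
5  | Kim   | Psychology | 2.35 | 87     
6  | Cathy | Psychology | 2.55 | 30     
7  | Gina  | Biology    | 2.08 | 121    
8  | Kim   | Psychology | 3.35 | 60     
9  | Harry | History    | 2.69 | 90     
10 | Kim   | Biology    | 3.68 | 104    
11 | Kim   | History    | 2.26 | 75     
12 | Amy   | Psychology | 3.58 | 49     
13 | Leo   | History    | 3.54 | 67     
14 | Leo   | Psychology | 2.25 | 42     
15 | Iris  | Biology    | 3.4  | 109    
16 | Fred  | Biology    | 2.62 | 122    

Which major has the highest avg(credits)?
SELECT major, AVG(credits) as val
FROM students
GROUP BY major
ORDER BY val DESC
LIMIT 1

Result: Biology with avg(credits) = 103.50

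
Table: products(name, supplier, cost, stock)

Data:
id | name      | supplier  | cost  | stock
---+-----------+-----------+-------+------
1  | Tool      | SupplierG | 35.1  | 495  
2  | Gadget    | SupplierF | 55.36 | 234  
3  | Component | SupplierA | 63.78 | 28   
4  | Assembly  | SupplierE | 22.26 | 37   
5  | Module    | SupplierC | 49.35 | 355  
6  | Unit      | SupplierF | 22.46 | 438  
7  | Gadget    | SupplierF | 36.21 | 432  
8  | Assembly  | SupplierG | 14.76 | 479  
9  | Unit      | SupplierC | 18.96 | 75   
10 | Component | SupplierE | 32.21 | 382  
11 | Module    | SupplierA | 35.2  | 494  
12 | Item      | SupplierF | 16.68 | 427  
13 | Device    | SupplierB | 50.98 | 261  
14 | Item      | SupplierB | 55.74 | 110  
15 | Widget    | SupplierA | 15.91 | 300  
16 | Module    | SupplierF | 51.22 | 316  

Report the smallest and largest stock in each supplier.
SELECT supplier, MIN(stock), MAX(stock)
FROM products
GROUP BY supplier

Result:
  SupplierA: min=28, max=494
  SupplierB: min=110, max=261
  SupplierC: min=75, max=355
  SupplierE: min=37, max=382
  SupplierF: min=234, max=438
  SupplierG: min=479, max=495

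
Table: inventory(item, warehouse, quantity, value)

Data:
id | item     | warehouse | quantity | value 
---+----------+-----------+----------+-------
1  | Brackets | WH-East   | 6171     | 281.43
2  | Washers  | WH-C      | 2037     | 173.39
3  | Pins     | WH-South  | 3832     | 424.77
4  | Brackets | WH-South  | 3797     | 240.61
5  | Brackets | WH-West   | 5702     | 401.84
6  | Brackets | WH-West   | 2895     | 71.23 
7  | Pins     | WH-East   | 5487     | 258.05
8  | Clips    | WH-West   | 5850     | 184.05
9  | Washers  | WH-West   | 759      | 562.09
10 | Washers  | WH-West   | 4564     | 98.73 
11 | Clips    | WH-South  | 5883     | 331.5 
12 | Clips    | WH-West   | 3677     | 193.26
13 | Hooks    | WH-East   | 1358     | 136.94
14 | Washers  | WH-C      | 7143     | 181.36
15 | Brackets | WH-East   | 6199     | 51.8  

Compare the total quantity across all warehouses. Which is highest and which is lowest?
SELECT warehouse, SUM(quantity)
FROM inventory
GROUP BY warehouse
ORDER BY SUM(quantity)

All groups:
  WH-C: 9180
  WH-South: 13512
  WH-East: 19215
  WH-West: 23447

Highest: WH-West (23447)
Lowest: WH-C (9180)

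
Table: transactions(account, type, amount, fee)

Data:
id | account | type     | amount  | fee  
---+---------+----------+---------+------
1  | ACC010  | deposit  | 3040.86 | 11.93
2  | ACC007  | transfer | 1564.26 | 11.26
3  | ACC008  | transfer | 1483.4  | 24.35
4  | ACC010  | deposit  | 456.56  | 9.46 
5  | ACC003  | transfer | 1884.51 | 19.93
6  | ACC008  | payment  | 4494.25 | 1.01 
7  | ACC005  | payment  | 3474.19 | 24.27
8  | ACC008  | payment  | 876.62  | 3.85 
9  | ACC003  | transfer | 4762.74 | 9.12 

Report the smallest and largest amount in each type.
SELECT type, MIN(amount), MAX(amount)
FROM transactions
GROUP BY type

Result:
  deposit: min=456.56, max=3040.86
  payment: min=876.62, max=4494.25
  transfer: min=1483.40, max=4762.74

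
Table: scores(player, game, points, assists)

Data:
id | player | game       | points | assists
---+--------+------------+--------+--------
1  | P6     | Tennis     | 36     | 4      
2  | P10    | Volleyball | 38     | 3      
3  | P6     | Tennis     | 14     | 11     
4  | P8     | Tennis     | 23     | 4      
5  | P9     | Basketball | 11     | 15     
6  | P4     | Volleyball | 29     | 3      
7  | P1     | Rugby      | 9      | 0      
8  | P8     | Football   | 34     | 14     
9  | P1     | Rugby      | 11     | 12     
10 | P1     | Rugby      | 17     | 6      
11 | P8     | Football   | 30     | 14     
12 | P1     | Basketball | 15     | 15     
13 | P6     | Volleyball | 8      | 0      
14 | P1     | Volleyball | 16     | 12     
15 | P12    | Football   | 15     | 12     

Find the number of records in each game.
SELECT game, COUNT(*) as count
FROM scores
GROUP BY game

Result:
  Basketball: 2
  Football: 3
  Rugby: 3
  Tennis: 3
  Volleyball: 4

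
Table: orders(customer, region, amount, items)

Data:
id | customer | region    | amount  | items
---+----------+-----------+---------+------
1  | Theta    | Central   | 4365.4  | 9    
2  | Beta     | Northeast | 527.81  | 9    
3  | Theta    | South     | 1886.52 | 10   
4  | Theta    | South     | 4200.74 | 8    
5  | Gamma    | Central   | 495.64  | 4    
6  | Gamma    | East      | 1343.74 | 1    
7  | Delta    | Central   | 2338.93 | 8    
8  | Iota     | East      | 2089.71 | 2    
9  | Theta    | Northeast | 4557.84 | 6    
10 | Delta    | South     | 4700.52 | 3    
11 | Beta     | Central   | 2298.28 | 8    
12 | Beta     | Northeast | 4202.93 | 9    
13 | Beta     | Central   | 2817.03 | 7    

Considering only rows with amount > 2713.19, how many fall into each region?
SELECT region, COUNT(*)
FROM orders
WHERE amount > 2713.19
GROUP BY region

Note: WHERE filters rows before grouping.

Result:
  Central: 2
  Northeast: 2
  South: 2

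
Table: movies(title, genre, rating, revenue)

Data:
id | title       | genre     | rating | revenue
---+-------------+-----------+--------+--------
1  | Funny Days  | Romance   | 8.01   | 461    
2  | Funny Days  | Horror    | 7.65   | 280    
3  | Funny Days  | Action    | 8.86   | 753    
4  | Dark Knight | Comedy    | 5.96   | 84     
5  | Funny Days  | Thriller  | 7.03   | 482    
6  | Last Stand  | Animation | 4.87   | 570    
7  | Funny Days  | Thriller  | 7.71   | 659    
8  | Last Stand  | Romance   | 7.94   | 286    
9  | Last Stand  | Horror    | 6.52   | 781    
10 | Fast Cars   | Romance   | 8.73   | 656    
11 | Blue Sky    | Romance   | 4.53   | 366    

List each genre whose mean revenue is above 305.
SELECT genre, AVG(revenue)
FROM movies
GROUP BY genre
HAVING AVG(revenue) > 305

Result:
  Action: avg=753.00
  Animation: avg=570.00
  Horror: avg=530.50
  Romance: avg=442.25
  Thriller: avg=570.50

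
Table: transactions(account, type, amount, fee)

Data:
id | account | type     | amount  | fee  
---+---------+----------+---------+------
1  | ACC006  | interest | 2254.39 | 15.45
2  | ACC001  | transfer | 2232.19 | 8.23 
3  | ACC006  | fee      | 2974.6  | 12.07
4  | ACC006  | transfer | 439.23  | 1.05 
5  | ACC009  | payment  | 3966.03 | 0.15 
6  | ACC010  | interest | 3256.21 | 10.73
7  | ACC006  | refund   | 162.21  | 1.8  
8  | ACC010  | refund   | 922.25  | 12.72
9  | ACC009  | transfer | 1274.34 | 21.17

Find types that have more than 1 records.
SELECT type, COUNT(*) as cnt
FROM transactions
GROUP BY type
HAVING COUNT(*) > 1

Result:
  interest: 2
  refund: 2
  transfer: 3

Note: HAVING filters groups after aggregation, WHERE filters rows before.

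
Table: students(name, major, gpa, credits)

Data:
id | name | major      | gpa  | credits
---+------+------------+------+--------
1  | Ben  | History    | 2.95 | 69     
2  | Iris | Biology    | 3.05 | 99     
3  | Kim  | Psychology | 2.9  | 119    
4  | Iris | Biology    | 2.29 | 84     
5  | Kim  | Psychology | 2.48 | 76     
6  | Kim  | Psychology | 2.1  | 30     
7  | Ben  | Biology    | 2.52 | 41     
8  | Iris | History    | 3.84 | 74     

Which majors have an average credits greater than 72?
SELECT major, AVG(credits)
FROM students
GROUP BY major
HAVING AVG(credits) > 72

Result:
  Biology: avg=74.67
  Psychology: avg=75.00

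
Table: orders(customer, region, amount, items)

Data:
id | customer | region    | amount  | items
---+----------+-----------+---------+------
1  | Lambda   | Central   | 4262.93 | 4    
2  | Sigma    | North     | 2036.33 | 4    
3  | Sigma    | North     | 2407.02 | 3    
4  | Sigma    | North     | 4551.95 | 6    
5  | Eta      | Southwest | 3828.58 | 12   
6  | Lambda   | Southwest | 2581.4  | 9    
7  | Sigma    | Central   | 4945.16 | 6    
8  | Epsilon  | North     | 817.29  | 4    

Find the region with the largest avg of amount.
SELECT region, AVG(amount) as val
FROM orders
GROUP BY region
ORDER BY val DESC
LIMIT 1

Result: Central with avg(amount) = 4604.05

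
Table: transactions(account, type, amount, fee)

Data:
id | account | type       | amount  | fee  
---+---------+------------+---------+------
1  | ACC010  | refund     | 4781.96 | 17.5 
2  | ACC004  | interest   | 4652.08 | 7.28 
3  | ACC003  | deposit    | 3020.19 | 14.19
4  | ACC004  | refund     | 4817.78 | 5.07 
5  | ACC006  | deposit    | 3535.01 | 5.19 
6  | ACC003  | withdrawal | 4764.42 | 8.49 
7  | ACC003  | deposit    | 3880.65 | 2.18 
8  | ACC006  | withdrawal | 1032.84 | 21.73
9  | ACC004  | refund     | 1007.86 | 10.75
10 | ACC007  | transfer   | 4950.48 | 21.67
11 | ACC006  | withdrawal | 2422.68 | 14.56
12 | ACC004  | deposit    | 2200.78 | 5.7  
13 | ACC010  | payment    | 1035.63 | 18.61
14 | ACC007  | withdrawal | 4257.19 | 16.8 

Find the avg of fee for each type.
SELECT type, AVG(fee) as result
FROM transactions
GROUP BY type

Result:
  deposit: 6.82
  interest: 7.28
  payment: 18.61
  refund: 11.11
  transfer: 21.67
  withdrawal: 15.40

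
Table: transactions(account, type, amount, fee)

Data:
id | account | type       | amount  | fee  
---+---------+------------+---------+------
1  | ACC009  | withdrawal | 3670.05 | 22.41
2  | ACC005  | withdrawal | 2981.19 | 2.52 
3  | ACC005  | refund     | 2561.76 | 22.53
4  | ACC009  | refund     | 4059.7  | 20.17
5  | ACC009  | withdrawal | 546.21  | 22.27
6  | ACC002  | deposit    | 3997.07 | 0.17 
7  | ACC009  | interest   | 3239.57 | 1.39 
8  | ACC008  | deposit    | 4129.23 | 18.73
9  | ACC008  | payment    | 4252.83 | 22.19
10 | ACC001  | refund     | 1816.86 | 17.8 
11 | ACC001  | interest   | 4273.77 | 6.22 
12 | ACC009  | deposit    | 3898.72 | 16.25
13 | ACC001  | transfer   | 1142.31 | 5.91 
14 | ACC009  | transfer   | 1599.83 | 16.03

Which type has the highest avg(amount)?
SELECT type, AVG(amount) as val
FROM transactions
GROUP BY type
ORDER BY val DESC
LIMIT 1

Result: payment with avg(amount) = 4252.83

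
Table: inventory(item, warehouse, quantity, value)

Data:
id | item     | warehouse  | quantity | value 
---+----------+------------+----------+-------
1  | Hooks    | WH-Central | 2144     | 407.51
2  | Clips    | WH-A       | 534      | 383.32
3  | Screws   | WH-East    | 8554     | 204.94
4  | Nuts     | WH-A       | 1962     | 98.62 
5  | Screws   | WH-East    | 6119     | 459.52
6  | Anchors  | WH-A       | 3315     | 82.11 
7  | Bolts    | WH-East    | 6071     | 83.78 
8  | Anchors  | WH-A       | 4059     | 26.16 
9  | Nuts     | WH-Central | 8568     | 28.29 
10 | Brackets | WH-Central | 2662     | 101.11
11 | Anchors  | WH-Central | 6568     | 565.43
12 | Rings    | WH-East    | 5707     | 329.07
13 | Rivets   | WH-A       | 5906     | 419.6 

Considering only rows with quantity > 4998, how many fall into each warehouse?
SELECT warehouse, COUNT(*)
FROM inventory
WHERE quantity > 4998
GROUP BY warehouse

Note: WHERE filters rows before grouping.

Result:
  WH-A: 1
  WH-Central: 2
  WH-East: 4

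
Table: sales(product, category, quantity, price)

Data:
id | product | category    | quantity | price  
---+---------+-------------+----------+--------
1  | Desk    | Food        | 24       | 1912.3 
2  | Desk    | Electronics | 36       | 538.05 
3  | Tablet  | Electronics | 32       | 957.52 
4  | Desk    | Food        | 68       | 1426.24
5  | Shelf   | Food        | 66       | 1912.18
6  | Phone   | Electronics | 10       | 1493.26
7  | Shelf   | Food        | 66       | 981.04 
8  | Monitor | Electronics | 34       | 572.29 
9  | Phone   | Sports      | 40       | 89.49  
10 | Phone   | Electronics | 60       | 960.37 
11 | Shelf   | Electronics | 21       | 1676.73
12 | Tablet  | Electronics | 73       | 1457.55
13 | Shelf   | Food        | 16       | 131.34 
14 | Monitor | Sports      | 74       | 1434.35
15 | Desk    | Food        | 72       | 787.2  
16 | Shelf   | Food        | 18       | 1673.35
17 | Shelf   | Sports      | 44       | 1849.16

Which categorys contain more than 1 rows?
SELECT category, COUNT(*) as cnt
FROM sales
GROUP BY category
HAVING COUNT(*) > 1

Result:
  Electronics: 7
  Food: 7
  Sports: 3

Note: HAVING filters groups after aggregation, WHERE filters rows before.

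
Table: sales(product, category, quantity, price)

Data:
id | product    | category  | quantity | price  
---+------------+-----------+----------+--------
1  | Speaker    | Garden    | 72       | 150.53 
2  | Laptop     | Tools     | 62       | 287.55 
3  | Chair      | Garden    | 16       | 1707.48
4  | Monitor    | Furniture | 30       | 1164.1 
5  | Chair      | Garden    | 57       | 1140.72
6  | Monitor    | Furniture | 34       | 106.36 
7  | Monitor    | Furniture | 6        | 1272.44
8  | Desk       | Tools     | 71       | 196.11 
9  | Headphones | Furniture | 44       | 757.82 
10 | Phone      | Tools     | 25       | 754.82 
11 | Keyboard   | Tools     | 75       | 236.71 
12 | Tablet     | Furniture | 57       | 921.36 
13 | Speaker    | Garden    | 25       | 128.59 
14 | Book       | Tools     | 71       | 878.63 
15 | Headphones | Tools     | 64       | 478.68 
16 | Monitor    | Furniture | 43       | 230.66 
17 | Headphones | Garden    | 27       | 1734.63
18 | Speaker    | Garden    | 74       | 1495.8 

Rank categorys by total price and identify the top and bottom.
SELECT category, SUM(price)
FROM sales
GROUP BY category
ORDER BY SUM(price)

All groups:
  Tools: 2832.50
  Furniture: 4452.74
  Garden: 6357.75

Highest: Garden (6357.75)
Lowest: Tools (2832.50)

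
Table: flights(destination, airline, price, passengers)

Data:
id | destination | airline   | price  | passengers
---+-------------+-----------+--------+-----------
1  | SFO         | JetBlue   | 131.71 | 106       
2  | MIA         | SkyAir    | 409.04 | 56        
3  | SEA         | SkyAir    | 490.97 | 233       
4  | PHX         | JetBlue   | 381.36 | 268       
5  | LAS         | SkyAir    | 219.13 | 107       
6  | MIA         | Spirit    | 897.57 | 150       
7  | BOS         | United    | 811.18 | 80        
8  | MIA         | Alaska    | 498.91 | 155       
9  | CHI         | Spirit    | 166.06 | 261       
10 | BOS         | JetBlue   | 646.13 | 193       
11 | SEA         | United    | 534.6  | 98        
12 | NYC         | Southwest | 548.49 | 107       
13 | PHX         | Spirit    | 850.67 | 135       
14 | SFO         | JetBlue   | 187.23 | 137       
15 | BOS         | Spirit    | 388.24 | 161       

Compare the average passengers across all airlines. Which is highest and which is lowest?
SELECT airline, AVG(passengers)
FROM flights
GROUP BY airline
ORDER BY AVG(passengers)

All groups:
  United: 89.00
  Southwest: 107.00
  SkyAir: 132.00
  Alaska: 155.00
  JetBlue: 176.00
  Spirit: 176.75

Highest: Spirit (176.75)
Lowest: United (89.00)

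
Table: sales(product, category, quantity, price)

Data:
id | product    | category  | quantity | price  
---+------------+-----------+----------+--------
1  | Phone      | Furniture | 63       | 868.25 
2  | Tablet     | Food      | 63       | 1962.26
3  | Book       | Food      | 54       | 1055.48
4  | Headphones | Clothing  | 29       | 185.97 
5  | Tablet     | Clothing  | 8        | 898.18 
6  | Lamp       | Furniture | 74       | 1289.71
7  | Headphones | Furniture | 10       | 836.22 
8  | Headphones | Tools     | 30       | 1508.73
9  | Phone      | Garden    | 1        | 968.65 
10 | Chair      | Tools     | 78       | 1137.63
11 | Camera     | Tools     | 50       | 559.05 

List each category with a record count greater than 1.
SELECT category, COUNT(*) as cnt
FROM sales
GROUP BY category
HAVING COUNT(*) > 1

Result:
  Clothing: 2
  Food: 2
  Furniture: 3
  Tools: 3

Note: HAVING filters groups after aggregation, WHERE filters rows before.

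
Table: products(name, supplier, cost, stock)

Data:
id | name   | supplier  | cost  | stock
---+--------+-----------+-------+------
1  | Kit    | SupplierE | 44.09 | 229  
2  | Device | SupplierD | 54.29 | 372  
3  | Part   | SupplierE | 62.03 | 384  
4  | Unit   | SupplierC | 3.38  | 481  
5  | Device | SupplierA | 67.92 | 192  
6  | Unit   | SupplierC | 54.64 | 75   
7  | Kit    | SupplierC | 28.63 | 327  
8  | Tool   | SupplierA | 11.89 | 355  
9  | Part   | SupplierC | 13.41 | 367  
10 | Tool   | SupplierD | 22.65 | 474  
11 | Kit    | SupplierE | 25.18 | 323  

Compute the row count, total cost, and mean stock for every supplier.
SELECT supplier,
       COUNT(*) as cnt,
       SUM(cost) as total_cost,
       AVG(stock) as avg_stock
FROM products
GROUP BY supplier

Result:
  SupplierA: 2 records, 79.81 total cost, 273.50 avg stock
  SupplierC: 4 records, 100.06 total cost, 312.50 avg stock
  SupplierD: 2 records, 76.94 total cost, 423.00 avg stock
  SupplierE: 3 records, 131.30 total cost, 312.00 avg stock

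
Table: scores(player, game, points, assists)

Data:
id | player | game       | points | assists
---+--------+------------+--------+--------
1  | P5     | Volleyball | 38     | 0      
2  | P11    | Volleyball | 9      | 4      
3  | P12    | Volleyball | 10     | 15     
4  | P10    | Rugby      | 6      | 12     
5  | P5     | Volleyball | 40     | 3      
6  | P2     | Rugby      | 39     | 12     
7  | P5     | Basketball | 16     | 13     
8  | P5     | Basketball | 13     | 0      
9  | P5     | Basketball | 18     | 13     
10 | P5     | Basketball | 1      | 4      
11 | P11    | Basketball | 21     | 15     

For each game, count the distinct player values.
SELECT game, COUNT(DISTINCT player)
FROM scores
GROUP BY game

Result:
  Basketball: 2 distinct
  Rugby: 2 distinct
  Volleyball: 3 distinct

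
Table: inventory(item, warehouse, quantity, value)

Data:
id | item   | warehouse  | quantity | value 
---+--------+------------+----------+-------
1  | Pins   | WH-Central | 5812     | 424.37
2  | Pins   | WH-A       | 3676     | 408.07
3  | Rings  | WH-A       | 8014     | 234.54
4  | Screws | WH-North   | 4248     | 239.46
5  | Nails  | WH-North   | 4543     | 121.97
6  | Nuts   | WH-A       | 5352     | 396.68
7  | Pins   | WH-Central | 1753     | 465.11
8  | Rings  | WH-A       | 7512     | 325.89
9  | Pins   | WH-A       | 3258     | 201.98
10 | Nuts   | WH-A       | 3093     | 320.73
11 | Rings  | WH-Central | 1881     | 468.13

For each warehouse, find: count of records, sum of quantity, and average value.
SELECT warehouse,
       COUNT(*) as cnt,
       SUM(quantity) as total_quantity,
       AVG(value) as avg_value
FROM inventory
GROUP BY warehouse

Result:
  WH-A: 6 records, 30905 total quantity, 314.65 avg value
  WH-Central: 3 records, 9446 total quantity, 452.54 avg value
  WH-North: 2 records, 8791 total quantity, 180.72 avg value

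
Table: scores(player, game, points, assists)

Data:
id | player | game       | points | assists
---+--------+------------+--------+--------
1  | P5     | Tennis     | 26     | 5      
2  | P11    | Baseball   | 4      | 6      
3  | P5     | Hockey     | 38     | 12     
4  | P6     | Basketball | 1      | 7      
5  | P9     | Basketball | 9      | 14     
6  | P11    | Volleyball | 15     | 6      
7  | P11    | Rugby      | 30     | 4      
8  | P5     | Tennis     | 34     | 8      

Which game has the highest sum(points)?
SELECT game, SUM(points) as val
FROM scores
GROUP BY game
ORDER BY val DESC
LIMIT 1

Result: Tennis with sum(points) = 60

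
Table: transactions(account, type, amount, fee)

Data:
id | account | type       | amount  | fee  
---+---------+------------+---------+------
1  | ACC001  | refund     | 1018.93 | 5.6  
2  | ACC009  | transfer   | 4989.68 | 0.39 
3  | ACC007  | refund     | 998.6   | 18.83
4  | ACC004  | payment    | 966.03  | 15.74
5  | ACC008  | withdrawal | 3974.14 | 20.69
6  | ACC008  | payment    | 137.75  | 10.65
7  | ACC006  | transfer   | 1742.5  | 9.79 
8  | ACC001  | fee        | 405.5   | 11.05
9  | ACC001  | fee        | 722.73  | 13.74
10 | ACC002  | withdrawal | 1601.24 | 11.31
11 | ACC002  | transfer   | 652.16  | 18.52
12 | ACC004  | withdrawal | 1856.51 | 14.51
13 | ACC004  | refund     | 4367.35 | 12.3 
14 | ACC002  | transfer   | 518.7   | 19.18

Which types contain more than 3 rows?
SELECT type, COUNT(*) as cnt
FROM transactions
GROUP BY type
HAVING COUNT(*) > 3

Result:
  transfer: 4

Note: HAVING filters groups after aggregation, WHERE filters rows before.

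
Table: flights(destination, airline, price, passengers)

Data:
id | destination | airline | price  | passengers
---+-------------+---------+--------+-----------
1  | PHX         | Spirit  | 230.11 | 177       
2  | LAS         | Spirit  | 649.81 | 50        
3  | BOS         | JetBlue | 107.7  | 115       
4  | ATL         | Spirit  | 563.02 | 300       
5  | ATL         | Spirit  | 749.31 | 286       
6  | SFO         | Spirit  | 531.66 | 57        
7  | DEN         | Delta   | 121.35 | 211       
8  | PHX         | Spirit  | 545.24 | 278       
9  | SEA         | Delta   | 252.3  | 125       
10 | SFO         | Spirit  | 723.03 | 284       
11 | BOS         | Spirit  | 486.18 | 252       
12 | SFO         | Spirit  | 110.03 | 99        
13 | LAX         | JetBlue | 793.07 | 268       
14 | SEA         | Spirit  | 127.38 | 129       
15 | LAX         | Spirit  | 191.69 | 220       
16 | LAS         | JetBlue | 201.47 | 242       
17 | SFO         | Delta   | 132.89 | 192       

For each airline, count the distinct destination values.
SELECT airline, COUNT(DISTINCT destination)
FROM flights
GROUP BY airline

Result:
  Delta: 3 distinct
  JetBlue: 3 distinct
  Spirit: 7 distinct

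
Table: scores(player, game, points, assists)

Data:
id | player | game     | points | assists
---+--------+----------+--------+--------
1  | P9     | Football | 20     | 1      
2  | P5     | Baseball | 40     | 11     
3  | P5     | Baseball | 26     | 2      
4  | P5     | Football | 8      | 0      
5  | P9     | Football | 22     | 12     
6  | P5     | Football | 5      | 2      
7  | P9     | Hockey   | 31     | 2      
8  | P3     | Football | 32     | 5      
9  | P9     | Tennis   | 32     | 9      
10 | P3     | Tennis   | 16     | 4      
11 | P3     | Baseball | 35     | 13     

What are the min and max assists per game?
SELECT game, MIN(assists), MAX(assists)
FROM scores
GROUP BY game

Result:
  Baseball: min=2, max=13
  Football: min=0, max=12
  Hockey: min=2, max=2
  Tennis: min=4, max=9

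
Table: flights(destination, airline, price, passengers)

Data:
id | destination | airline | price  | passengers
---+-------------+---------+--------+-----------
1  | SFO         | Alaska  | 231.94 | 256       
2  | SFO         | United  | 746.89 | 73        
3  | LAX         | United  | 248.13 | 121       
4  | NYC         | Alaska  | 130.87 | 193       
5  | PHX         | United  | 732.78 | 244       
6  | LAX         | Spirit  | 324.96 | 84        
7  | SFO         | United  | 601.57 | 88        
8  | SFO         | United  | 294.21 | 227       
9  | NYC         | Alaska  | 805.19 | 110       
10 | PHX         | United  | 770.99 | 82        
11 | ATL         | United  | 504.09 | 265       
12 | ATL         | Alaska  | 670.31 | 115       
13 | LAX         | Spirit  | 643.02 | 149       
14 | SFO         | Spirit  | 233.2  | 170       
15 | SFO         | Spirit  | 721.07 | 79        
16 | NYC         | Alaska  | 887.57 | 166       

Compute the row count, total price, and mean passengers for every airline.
SELECT airline,
       COUNT(*) as cnt,
       SUM(price) as total_price,
       AVG(passengers) as avg_passengers
FROM flights
GROUP BY airline

Result:
  Alaska: 5 records, 2725.88 total price, 168.00 avg passengers
  Spirit: 4 records, 1922.25 total price, 120.50 avg passengers
  United: 7 records, 3898.66 total price, 157.14 avg passengers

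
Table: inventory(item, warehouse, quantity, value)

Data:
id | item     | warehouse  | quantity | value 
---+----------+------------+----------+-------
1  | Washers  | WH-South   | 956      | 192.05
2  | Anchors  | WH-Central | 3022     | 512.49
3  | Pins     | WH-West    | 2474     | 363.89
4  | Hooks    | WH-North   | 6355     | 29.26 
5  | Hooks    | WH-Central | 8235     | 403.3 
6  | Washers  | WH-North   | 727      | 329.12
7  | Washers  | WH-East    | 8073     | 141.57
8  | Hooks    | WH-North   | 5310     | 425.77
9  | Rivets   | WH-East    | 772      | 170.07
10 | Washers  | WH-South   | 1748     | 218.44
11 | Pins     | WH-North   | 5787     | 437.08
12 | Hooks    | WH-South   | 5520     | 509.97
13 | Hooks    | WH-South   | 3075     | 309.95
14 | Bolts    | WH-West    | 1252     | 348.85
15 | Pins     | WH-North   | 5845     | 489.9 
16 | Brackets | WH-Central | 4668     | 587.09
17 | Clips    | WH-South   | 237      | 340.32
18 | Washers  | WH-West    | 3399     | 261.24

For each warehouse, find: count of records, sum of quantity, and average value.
SELECT warehouse,
       COUNT(*) as cnt,
       SUM(quantity) as total_quantity,
       AVG(value) as avg_value
FROM inventory
GROUP BY warehouse

Result:
  WH-Central: 3 records, 15925 total quantity, 500.96 avg value
  WH-East: 2 records, 8845 total quantity, 155.82 avg value
  WH-North: 5 records, 24024 total quantity, 342.23 avg value
  WH-South: 5 records, 11536 total quantity, 314.15 avg value
  WH-West: 3 records, 7125 total quantity, 324.66 avg value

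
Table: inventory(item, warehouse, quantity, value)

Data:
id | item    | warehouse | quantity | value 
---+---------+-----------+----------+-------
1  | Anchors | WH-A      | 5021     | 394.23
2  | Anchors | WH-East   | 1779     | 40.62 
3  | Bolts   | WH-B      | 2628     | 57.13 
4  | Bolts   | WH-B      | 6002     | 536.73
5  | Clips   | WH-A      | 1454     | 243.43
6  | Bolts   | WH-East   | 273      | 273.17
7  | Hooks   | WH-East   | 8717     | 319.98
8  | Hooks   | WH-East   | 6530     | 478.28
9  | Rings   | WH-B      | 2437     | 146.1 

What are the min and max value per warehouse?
SELECT warehouse, MIN(value), MAX(value)
FROM inventory
GROUP BY warehouse

Result:
  WH-A: min=243.43, max=394.23
  WH-B: min=57.13, max=536.73
  WH-East: min=40.62, max=478.28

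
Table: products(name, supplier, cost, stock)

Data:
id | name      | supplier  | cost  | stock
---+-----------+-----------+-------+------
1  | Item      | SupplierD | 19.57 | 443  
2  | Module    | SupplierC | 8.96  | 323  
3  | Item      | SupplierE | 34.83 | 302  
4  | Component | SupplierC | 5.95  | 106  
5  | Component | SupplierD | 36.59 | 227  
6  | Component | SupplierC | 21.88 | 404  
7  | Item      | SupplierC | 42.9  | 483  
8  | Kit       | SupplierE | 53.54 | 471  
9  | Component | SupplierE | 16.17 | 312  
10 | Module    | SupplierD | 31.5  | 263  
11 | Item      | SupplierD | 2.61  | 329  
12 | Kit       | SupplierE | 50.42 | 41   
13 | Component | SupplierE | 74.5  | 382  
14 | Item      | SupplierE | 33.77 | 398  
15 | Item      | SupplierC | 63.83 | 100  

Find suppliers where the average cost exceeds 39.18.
SELECT supplier, AVG(cost)
FROM products
GROUP BY supplier
HAVING AVG(cost) > 39.18

Result:
  SupplierE: avg=43.87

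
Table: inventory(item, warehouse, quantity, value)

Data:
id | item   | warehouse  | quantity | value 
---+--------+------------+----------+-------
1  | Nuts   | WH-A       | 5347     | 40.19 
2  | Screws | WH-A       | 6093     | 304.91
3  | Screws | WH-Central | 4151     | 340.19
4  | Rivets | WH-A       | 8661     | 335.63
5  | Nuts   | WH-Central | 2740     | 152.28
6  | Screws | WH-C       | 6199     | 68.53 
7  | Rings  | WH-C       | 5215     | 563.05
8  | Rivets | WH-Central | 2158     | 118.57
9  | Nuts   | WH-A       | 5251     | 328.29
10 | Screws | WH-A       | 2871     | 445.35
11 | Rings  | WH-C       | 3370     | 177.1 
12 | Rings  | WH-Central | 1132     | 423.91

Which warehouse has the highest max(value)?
SELECT warehouse, MAX(value) as val
FROM inventory
GROUP BY warehouse
ORDER BY val DESC
LIMIT 1

Result: WH-C with max(value) = 563.05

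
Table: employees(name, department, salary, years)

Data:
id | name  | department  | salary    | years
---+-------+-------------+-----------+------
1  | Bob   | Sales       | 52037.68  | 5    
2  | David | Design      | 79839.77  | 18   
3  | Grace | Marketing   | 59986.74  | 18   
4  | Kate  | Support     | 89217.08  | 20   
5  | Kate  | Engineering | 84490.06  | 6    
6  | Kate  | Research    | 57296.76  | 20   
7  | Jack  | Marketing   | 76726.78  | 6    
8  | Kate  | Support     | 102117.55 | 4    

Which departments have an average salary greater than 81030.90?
SELECT department, AVG(salary)
FROM employees
GROUP BY department
HAVING AVG(salary) > 81030.90

Result:
  Engineering: avg=84490.06
  Support: avg=95667.32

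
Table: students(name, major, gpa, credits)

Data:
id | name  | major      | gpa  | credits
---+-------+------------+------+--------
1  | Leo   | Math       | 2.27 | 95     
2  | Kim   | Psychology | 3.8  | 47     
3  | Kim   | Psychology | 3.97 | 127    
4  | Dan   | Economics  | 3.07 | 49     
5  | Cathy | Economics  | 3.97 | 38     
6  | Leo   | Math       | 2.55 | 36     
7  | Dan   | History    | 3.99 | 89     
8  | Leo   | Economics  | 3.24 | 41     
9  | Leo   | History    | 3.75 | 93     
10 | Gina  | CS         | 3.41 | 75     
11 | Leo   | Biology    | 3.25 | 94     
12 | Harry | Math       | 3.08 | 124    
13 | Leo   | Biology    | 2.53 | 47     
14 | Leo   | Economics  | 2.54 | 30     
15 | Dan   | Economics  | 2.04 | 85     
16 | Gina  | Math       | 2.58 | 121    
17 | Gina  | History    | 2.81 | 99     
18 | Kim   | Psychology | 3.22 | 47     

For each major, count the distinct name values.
SELECT major, COUNT(DISTINCT name)
FROM students
GROUP BY major

Result:
  Biology: 1 distinct
  CS: 1 distinct
  Economics: 3 distinct
  History: 3 distinct
  Math: 3 distinct
  Psychology: 1 distinct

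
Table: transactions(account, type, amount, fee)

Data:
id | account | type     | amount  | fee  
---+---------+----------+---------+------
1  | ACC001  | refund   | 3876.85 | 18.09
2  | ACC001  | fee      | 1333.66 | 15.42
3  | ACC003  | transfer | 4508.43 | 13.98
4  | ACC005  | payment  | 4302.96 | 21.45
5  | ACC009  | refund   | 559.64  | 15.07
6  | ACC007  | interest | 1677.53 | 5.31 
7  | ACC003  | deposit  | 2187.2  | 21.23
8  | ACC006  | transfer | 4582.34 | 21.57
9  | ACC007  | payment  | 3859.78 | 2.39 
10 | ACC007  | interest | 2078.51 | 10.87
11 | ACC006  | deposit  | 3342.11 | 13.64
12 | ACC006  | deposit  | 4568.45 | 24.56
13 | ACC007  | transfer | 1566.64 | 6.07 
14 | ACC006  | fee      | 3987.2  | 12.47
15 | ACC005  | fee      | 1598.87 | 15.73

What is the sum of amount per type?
SELECT type, SUM(amount) as result
FROM transactions
GROUP BY type

Result:
  deposit: 10097.76
  fee: 6919.73
  interest: 3756.04
  payment: 8162.74
  refund: 4436.49
  transfer: 10657.41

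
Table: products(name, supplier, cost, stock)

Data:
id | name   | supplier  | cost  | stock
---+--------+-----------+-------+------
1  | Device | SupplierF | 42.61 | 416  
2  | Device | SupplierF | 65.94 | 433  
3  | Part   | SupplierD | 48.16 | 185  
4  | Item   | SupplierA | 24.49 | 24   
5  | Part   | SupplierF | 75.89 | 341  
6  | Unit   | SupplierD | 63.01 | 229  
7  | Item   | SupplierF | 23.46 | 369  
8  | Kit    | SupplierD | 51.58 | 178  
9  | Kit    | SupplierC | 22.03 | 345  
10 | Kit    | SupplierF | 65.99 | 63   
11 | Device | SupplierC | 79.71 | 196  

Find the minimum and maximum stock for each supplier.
SELECT supplier, MIN(stock), MAX(stock)
FROM products
GROUP BY supplier

Result:
  SupplierA: min=24, max=24
  SupplierC: min=196, max=345
  SupplierD: min=178, max=229
  SupplierF: min=63, max=433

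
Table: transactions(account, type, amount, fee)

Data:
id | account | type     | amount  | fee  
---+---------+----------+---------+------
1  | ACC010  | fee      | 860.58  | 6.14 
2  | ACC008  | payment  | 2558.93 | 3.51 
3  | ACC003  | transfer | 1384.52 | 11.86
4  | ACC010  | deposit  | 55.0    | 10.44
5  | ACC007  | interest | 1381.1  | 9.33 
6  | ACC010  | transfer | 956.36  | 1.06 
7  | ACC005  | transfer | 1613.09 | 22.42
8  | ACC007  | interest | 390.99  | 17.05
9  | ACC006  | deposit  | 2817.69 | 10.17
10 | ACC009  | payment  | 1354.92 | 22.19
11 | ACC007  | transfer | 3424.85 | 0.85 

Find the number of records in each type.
SELECT type, COUNT(*) as count
FROM transactions
GROUP BY type

Result:
  deposit: 2
  fee: 1
  interest: 2
  payment: 2
  transfer: 4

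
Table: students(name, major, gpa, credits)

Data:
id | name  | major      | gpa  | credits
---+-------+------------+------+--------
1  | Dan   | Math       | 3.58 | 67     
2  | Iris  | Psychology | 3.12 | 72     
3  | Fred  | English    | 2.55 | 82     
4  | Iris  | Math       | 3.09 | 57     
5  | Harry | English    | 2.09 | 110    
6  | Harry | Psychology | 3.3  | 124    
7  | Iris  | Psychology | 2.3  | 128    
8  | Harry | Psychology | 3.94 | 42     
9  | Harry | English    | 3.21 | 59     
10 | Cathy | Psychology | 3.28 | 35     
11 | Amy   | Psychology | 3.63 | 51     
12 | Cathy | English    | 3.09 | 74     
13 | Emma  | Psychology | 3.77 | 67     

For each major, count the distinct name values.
SELECT major, COUNT(DISTINCT name)
FROM students
GROUP BY major

Result:
  English: 3 distinct
  Math: 2 distinct
  Psychology: 5 distinct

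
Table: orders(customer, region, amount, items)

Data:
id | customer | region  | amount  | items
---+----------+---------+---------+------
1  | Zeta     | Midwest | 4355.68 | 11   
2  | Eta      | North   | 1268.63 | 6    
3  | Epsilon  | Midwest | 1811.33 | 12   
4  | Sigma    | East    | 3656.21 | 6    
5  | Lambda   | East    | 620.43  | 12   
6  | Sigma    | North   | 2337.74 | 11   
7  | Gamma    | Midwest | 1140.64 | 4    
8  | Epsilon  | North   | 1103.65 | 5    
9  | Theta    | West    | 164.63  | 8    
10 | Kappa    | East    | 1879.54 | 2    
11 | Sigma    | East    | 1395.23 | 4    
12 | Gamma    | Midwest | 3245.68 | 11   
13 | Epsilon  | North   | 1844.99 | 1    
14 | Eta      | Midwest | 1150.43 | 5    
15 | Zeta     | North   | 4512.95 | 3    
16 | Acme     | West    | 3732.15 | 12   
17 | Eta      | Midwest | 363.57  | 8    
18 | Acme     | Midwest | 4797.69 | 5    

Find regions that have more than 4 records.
SELECT region, COUNT(*) as cnt
FROM orders
GROUP BY region
HAVING COUNT(*) > 4

Result:
  Midwest: 7
  North: 5

Note: HAVING filters groups after aggregation, WHERE filters rows before.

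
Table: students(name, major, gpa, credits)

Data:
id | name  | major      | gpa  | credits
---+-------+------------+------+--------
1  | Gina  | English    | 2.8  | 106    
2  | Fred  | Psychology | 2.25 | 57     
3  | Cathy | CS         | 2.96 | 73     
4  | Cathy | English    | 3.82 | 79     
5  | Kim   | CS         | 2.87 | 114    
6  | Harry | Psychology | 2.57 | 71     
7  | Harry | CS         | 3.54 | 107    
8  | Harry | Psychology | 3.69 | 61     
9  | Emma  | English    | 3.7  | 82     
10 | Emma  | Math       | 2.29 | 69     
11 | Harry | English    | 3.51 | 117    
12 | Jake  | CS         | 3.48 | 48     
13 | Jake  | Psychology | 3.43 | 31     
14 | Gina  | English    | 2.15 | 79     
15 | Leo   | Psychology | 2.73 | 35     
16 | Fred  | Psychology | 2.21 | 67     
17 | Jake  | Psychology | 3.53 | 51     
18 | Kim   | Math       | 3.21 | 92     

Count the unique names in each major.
SELECT major, COUNT(DISTINCT name)
FROM students
GROUP BY major

Result:
  CS: 4 distinct
  English: 4 distinct
  Math: 2 distinct
  Psychology: 4 distinct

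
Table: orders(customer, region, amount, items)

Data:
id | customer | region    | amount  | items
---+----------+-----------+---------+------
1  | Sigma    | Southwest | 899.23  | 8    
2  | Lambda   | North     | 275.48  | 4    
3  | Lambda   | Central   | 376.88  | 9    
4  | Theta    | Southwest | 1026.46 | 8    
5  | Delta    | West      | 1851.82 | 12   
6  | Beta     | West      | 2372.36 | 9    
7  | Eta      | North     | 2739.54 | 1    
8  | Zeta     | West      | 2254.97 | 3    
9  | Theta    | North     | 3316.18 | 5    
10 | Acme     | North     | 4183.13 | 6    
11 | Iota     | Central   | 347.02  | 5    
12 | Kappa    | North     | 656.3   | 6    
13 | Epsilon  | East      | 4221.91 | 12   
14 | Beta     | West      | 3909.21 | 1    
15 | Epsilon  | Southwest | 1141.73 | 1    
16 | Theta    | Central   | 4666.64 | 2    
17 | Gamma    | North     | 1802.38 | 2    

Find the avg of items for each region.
SELECT region, AVG(items) as result
FROM orders
GROUP BY region

Result:
  Central: 5.33
  East: 12.00
  North: 4.00
  Southwest: 5.67
  West: 6.25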